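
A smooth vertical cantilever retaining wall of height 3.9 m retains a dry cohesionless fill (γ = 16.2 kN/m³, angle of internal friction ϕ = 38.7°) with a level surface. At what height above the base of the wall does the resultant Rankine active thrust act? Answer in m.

1.30 m

K_a = 0.2306.
The pressure distribution is triangular, so the resultant acts at H/3 above the base = 3.9/3 = 1.300 m.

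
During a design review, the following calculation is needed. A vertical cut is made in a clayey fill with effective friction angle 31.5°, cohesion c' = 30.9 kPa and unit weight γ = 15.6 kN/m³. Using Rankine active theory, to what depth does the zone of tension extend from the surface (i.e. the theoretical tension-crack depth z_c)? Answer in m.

7.07 m

K_a = tan²(45° − 31.5°/2) = 0.3136; √K_a = 0.5600.
The active pressure is zero where K_a γ z = 2c√K_a, so z_c = 2c/(γ√K_a) = 2×30.9/(15.6×0.5600) = 7.074 m.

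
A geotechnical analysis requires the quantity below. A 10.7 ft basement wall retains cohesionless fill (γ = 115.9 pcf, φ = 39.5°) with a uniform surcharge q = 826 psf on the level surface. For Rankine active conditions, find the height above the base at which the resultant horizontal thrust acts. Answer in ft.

K_a = 0.2224.
Triangular part P₁ = ½K_aγH² = 1476 at H/3 = 3.567 ft; rectangular part P₂ = K_a q H = 1966 at H/2 = 5.350 ft.
ȳ = (P₁·3.567 + P₂·5.350)/(P₁+P₂) = 4.585 ft.

4.59 ft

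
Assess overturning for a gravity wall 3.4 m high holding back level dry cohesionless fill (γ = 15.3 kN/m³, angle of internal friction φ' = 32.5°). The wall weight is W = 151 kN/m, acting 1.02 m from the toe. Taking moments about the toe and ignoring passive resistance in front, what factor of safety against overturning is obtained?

K_a = tan²(45° − 32.5°/2) = 0.3010.
P_a = ½K_aγH² = 0.5×0.3010×15.3×3.4² = 26.62 kN/m, acting at H/3 = 1.133 m above the base.
Overturning moment M_o = P_a × H/3 = 26.62 × 1.133 = 30.17.
Resisting moment M_r = W × 1.02 = 151 × 1.02 = 154.0.
FS_overturning = M_r/M_o = 154.0/30.17 = 5.106.

5.11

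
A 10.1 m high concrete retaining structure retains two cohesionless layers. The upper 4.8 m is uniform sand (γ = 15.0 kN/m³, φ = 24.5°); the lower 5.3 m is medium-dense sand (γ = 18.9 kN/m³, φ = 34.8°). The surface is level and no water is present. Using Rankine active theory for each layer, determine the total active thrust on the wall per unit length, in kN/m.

K_a1 = tan²(45°−24.5°/2) = 0.4137; K_a2 = tan²(45°−34.8°/2) = 0.2733.
Layer 1: σ at base = K_a1 γ₁ h₁ = 29.79 kPa; P₁ = ½×29.79×4.8 = 71.49.
Layer 2: σ_v at top = γ₁h₁ = 72.00; σ_h top = K_a2×72.00 = 19.68; σ_h base = K_a2×(72.00+18.9×5.3) = 47.06.
P₂ = ½(19.68+47.06)×5.3 = 176.8. Total P_a = 71.49+176.8 = 248.3 kN/m.

248 kN/m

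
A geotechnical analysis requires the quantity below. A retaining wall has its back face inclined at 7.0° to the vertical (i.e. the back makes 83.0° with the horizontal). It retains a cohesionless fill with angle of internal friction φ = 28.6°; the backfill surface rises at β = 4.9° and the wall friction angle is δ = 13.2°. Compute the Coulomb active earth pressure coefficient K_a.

0.397

K_a = sin²(α+φ) / [sin²α · sin(α−δ) · (1 + √{sin(φ+δ)sin(φ−β) / (sin(α−δ)sin(α+β))})²].
With α = 83.0°, φ = 28.6°, δ = 13.2°, β = 4.9°: K_a = 0.3971.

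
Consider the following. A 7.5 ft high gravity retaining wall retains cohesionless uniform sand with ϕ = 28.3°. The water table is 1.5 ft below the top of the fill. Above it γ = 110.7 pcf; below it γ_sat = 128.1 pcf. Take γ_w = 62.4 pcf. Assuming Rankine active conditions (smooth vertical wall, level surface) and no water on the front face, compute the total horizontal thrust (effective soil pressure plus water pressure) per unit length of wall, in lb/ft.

1940 lb/ft

K_a = tan²(45° − φ/2) = 0.3568.
γ' = 128.1 − 62.4 = 65.70 pcf. Depth below WT = 6.0 ft.
σ'_h at WT = K_a γ d_w = 59.24 psf; at base = 59.24 + K_a γ' × 6.0 = 199.9 psf.
P₁ (0–1.5 ft) = ½×59.24×1.5 = 44.43. P₂ (1.5–7.5 ft) = ½(59.24+199.9)×6.0 = 777.4.
P_w = ½ γ_w h₂² = 0.5×62.4×6.0² = 1123. Total = 44.43+777.4+1123 = 1945 lb/ft.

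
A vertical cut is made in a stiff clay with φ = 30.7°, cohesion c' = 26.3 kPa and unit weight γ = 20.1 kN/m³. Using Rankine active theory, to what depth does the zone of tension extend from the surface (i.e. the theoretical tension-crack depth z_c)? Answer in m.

K_a = tan²(45° − 30.7°/2) = 0.3240; √K_a = 0.5692.
The active pressure is zero where K_a γ z = 2c√K_a, so z_c = 2c/(γ√K_a) = 2×26.3/(20.1×0.5692) = 4.597 m.

4.60 m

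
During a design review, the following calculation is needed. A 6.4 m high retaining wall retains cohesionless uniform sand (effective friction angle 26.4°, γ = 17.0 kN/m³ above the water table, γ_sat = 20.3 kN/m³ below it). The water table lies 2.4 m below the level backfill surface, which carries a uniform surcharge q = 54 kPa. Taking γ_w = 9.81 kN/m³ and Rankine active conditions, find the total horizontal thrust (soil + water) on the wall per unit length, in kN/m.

K_a = tan²(45° − φ/2) = 0.3844.
γ' = 20.3 − 9.81 = 10.49 kN/m³. h₂ = H − d_w = 4.0 m.
σ'_h: at surface K_a·q = 20.76; at WT K_a(q+γd_w) = 36.44; at base K_a(q+γd_w+γ'h₂) = 52.57 kPa.
P₁ = ½(20.76+36.44)×2.4 = 68.64; P₂ = ½(36.44+52.57)×4.0 = 178.0; P_w = ½γ_w h₂² = 78.48.
Total = 68.64+178.0+78.48 = 325.2 kN/m.

325 kN/m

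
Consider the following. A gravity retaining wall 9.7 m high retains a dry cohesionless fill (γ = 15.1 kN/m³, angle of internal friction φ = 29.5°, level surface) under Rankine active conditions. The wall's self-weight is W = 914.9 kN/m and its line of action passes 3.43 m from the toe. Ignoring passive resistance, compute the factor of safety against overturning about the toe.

K_a = tan²(45° − 29.5°/2) = 0.3401.
P_a = ½K_aγH² = 0.5×0.3401×15.1×9.7² = 241.6 kN/m, acting at H/3 = 3.233 m above the base.
Overturning moment M_o = P_a × H/3 = 241.6 × 3.233 = 781.2.
Resisting moment M_r = W × 3.43 = 914.9 × 3.43 = 3138.
FS_overturning = M_r/M_o = 3138/781.2 = 4.017.

4.02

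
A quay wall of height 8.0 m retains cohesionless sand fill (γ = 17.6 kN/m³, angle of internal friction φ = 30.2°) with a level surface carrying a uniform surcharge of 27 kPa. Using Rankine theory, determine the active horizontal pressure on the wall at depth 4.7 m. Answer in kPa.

K_a = (1 − sin φ)/(1 + sin φ) = 0.3307.
σ_v = γz + q = 17.6 × 4.7 + 27 = 109.7 kPa.
σ_h = K_a σ_v = 0.3307 × 109.7 = 36.28 kPa.

36.3 kPa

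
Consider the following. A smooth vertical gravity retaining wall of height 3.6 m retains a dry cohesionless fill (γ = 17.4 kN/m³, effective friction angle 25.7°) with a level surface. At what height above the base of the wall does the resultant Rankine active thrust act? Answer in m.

K_a = 0.3950.
The pressure distribution is triangular, so the resultant acts at H/3 above the base = 3.6/3 = 1.200 m.

1.20 m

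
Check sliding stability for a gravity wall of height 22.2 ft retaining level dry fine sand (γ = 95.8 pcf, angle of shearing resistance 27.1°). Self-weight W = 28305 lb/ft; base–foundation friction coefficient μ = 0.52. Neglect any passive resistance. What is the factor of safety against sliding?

K_a = tan²(45° − 27.1°/2) = 0.3741.
P_a = ½K_aγH² = 0.5×0.3741×95.8×22.2² = 8830 lb/ft, acting at H/3 = 7.400 ft above the base.
FS_sliding = μW / P_a = 0.52×28305 / 8830 = 1.667.

1.67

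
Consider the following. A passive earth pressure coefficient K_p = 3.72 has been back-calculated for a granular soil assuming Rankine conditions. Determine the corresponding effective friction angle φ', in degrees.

35.2°

K_p = (1+sin φ)/(1−sin φ) ⇒ sin φ = (K_p − 1)/(K_p + 1) = 0.5763.
φ = arcsin(0.5763) = 35.19°.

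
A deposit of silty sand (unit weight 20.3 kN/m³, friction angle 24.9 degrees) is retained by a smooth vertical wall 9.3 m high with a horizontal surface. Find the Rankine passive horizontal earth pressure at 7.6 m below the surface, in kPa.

379 kPa

K_p = (1 + sin φ)/(1 − sin φ) = 2.454.
σ_h = K_p γ z = 2.454 × 20.3 × 7.6 = 378.7 kPa.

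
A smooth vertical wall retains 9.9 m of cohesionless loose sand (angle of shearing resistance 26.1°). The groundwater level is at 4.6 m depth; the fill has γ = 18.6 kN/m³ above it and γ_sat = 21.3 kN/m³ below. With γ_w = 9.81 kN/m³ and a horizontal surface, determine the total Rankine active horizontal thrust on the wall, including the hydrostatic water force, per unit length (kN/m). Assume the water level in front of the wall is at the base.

453 kN/m

K_a = tan²(45° − φ/2) = 0.3889.
γ' = 21.3 − 9.81 = 11.49 kN/m³. Depth below WT = 5.3 m.
σ'_h at WT = K_a γ d_w = 33.28 kPa; at base = 33.28 + K_a γ' × 5.3 = 56.96 kPa.
P₁ (0–4.6 m) = ½×33.28×4.6 = 76.54. P₂ (4.6–9.9 m) = ½(33.28+56.96)×5.3 = 239.1.
P_w = ½ γ_w h₂² = 0.5×9.81×5.3² = 137.8. Total = 76.54+239.1+137.8 = 453.5 kN/m.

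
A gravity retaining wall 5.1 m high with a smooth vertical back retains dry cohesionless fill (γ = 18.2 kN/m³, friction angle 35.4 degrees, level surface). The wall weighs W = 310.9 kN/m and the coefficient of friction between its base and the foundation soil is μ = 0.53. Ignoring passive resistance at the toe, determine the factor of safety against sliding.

2.61

K_a = tan²(45° − 35.4°/2) = 0.2664.
P_a = ½K_aγH² = 0.5×0.2664×18.2×5.1² = 63.05 kN/m, acting at H/3 = 1.700 m above the base.
FS_sliding = μW / P_a = 0.53×310.9 / 63.05 = 2.613.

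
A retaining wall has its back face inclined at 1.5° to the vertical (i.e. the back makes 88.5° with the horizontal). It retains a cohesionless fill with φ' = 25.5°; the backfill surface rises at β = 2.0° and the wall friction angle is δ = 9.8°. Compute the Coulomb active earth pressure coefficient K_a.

0.386

K_a = sin²(α+φ) / [sin²α · sin(α−δ) · (1 + √{sin(φ+δ)sin(φ−β) / (sin(α−δ)sin(α+β))})²].
With α = 88.5°, φ = 25.5°, δ = 9.8°, β = 2.0°: K_a = 0.3863.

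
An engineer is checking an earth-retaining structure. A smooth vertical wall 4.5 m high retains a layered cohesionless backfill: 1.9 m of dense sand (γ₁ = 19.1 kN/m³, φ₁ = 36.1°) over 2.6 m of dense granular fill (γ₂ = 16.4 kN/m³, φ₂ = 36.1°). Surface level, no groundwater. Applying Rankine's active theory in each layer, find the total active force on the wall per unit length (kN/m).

47.6 kN/m

K_a1 = tan²(45°−36.1°/2) = 0.2585; K_a2 = tan²(45°−36.1°/2) = 0.2585.
Layer 1: σ at base = K_a1 γ₁ h₁ = 9.381 kPa; P₁ = ½×9.381×1.9 = 8.912.
Layer 2: σ_v at top = γ₁h₁ = 36.29; σ_h top = K_a2×36.29 = 9.381; σ_h base = K_a2×(36.29+16.4×2.6) = 20.40.
P₂ = ½(9.381+20.40)×2.6 = 38.72. Total P_a = 8.912+38.72 = 47.63 kN/m.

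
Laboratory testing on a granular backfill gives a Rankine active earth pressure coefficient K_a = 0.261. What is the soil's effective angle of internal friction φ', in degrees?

35.9°

K_a = tan²(45° − φ/2) ⇒ 45° − φ/2 = arctan(√0.261) = 27.06°.
φ = 2(45° − 27.06°) = 35.88°.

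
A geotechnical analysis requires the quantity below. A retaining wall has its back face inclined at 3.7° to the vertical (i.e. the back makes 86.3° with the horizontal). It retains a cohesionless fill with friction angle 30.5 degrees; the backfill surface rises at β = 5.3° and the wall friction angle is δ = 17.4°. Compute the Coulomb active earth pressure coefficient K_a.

0.343

K_a = sin²(α+φ) / [sin²α · sin(α−δ) · (1 + √{sin(φ+δ)sin(φ−β) / (sin(α−δ)sin(α+β))})²].
With α = 86.3°, φ = 30.5°, δ = 17.4°, β = 5.3°: K_a = 0.3426.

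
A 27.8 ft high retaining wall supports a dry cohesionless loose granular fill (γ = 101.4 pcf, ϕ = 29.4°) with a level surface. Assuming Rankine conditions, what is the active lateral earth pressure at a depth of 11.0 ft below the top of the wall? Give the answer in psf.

K_a = (1 − sin φ)/(1 + sin φ) = 0.3415.
σ_h = K_a γ z = 0.3415 × 101.4 × 11.0 = 380.9 psf.

381 psf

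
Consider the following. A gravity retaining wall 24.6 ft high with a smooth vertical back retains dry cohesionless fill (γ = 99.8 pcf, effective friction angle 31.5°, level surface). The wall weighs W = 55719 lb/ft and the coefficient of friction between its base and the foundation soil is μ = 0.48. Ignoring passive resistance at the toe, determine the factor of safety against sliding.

K_a = tan²(45° − 31.5°/2) = 0.3136.
P_a = ½K_aγH² = 0.5×0.3136×99.8×24.6² = 9471 lb/ft, acting at H/3 = 8.200 ft above the base.
FS_sliding = μW / P_a = 0.48×55719 / 9471 = 2.824.

2.82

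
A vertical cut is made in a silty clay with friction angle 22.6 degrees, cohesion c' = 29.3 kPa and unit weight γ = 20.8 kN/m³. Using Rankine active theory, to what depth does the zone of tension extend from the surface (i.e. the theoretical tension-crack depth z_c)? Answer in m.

K_a = tan²(45° − 22.6°/2) = 0.4448; √K_a = 0.6669.
The active pressure is zero where K_a γ z = 2c√K_a, so z_c = 2c/(γ√K_a) = 2×29.3/(20.8×0.6669) = 4.224 m.

4.22 m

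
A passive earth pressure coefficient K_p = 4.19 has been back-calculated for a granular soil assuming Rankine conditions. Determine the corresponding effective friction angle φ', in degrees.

37.9°

K_p = (1+sin φ)/(1−sin φ) ⇒ sin φ = (K_p − 1)/(K_p + 1) = 0.6146.
φ = arcsin(0.6146) = 37.93°.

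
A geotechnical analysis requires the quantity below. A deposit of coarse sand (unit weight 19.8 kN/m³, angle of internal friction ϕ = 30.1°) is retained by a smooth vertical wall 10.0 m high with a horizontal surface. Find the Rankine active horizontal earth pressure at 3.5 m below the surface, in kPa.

23.0 kPa

K_a = (1 − sin φ)/(1 + sin φ) = 0.3320.
σ_h = K_a γ z = 0.3320 × 19.8 × 3.5 = 23.01 kPa.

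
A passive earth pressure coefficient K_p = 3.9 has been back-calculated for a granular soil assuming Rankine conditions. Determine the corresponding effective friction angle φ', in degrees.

K_p = (1+sin φ)/(1−sin φ) ⇒ sin φ = (K_p − 1)/(K_p + 1) = 0.5918.
φ = arcsin(0.5918) = 36.29°.

36.3°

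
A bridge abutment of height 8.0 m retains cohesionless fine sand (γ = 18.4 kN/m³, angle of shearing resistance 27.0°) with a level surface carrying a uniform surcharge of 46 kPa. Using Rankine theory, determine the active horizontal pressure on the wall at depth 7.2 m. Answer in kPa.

K_a = (1 − sin φ)/(1 + sin φ) = 0.3755.
σ_v = γz + q = 18.4 × 7.2 + 46 = 178.5 kPa.
σ_h = K_a σ_v = 0.3755 × 178.5 = 67.02 kPa.

67.0 kPa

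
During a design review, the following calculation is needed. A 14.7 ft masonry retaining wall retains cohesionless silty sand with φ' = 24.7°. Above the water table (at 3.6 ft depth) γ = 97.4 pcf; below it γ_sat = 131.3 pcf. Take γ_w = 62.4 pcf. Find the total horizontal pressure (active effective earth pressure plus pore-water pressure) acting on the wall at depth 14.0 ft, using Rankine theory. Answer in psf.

K_a = (1 − sin φ)/(1 + sin φ) = 0.4106.
γ' = 131.3 − 62.4 = 68.90 pcf.
Effective vertical stress at 14.0 ft: σ'_v = 97.4×3.6 + 68.90×10.4 = 1067 psf.
σ'_h = K_a σ'_v = 0.4106 × 1067 = 438.2 psf; u = γ_w × 10.4 = 649.0 psf.
Total σ_h = 438.2 + 649.0 = 1087 psf.

1090 psf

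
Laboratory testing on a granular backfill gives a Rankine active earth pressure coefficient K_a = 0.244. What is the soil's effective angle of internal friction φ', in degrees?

37.4°

K_a = tan²(45° − φ/2) ⇒ 45° − φ/2 = arctan(√0.244) = 26.29°.
φ = 2(45° − 26.29°) = 37.42°.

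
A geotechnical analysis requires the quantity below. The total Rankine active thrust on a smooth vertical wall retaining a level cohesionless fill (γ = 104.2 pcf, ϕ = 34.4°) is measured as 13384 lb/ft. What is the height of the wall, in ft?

30.4 ft

K_a = 0.2780. P_a = ½ K_a γ H² ⇒ H = √(2P_a/(K_a γ)).
H = √(2×13384/(0.2780×104.2)) = 30.40 ft.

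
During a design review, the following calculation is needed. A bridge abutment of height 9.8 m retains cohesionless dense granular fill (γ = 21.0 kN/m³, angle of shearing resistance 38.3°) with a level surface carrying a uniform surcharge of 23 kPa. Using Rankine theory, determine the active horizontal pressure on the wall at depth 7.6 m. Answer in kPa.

42.9 kPa

K_a = (1 − sin φ)/(1 + sin φ) = 0.2347.
σ_v = γz + q = 21.0 × 7.6 + 23 = 182.6 kPa.
σ_h = K_a σ_v = 0.2347 × 182.6 = 42.86 kPa.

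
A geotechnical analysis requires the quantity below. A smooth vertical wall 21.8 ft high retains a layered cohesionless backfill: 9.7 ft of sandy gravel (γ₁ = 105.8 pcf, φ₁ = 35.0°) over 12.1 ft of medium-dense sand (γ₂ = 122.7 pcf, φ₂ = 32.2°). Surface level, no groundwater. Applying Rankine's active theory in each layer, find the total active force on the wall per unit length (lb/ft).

K_a1 = tan²(45°−35.0°/2) = 0.2710; K_a2 = tan²(45°−32.2°/2) = 0.3047.
Layer 1: σ at base = K_a1 γ₁ h₁ = 278.1 psf; P₁ = ½×278.1×9.7 = 1349.
Layer 2: σ_v at top = γ₁h₁ = 1026; σ_h top = K_a2×1026 = 312.7; σ_h base = K_a2×(1026+122.7×12.1) = 765.2.
P₂ = ½(312.7+765.2)×12.1 = 6521. Total P_a = 1349+6521 = 7870 lb/ft.

7870 lb/ft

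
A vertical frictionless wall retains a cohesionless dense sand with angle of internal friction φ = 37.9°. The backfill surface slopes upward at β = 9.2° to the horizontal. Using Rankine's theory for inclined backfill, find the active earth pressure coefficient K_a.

K_a = cos β · (cos β − √(cos²β − cos²φ)) / (cos β + √(cos²β − cos²φ)).
cos β = 0.9871, cos φ = 0.7891, √(cos²β − cos²φ) = 0.5931.
K_a = 0.9871 × (0.9871 − 0.5931)/(0.9871 + 0.5931) = 0.2461.

0.246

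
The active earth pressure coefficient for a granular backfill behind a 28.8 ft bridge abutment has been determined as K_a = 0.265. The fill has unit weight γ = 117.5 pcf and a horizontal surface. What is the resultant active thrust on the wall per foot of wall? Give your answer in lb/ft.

P = ½ K_a γ H² = 0.5 × 0.265 × 117.5 × 28.8² = 12910 lb/ft.

12900 lb/ft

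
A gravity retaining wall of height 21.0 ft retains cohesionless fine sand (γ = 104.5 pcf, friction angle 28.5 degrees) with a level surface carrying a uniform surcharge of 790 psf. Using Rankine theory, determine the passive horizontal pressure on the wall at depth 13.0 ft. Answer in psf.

K_p = (1 + sin φ)/(1 − sin φ) = 2.825.
σ_v = γz + q = 104.5 × 13.0 + 790 = 2148 psf.
σ_h = K_p σ_v = 2.825 × 2148 = 6070 psf.

6070 psf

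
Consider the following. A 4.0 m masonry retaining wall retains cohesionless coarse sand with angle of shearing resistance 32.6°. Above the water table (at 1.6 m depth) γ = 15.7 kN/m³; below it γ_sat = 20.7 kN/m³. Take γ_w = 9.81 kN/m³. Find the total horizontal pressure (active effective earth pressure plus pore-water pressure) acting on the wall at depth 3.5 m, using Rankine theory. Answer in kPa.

32.4 kPa

K_a = (1 − sin φ)/(1 + sin φ) = 0.2997.
γ' = 20.7 − 9.81 = 10.89 kN/m³.
Effective vertical stress at 3.5 m: σ'_v = 15.7×1.6 + 10.89×1.90 = 45.81 kPa.
σ'_h = K_a σ'_v = 0.2997 × 45.81 = 13.73 kPa; u = γ_w × 1.90 = 18.64 kPa.
Total σ_h = 13.73 + 18.64 = 32.37 kPa.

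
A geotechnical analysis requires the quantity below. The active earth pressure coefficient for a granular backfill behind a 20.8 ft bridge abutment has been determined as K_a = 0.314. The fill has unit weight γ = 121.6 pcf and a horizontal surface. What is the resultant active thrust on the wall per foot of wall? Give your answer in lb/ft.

P = ½ K_a γ H² = 0.5 × 0.314 × 121.6 × 20.8² = 8260 lb/ft.

8260 lb/ft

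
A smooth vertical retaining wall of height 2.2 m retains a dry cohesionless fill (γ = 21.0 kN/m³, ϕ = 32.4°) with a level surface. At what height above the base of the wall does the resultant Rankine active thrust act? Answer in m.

K_a = 0.3022.
The pressure distribution is triangular, so the resultant acts at H/3 above the base = 2.2/3 = 0.7333 m.

0.733 m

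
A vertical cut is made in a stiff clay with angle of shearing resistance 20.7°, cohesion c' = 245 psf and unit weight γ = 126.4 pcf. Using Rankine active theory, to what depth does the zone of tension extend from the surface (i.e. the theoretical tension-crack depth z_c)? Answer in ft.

K_a = tan²(45° − 20.7°/2) = 0.4777; √K_a = 0.6911.
The active pressure is zero where K_a γ z = 2c√K_a, so z_c = 2c/(γ√K_a) = 2×245/(126.4×0.6911) = 5.609 ft.

5.61 ft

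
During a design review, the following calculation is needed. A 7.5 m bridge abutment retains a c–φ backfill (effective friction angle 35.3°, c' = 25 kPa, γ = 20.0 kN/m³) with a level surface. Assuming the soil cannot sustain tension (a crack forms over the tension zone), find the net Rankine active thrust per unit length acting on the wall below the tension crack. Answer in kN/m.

K_a = 0.2675; √K_a = 0.5172.
Tension-crack depth z_c = 2c/(γ√K_a) = 2×25/(20.0×0.5172) = 4.833 m.
σ_a at base = K_a γ H − 2c√K_a = 0.2675×20.0×7.5 − 2×25×0.5172 = 14.27 kPa.
P_a = ½ × 14.27 × (H − z_c) = 0.5×14.27×2.667 = 19.03 kN/m.

19.0 kN/m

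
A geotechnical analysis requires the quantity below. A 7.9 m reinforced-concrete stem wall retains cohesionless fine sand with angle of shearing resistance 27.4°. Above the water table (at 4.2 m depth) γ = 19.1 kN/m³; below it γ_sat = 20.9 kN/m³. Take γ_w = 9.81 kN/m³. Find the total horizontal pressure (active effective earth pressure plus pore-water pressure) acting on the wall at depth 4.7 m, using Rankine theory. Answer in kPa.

K_a = (1 − sin φ)/(1 + sin φ) = 0.3697.
γ' = 20.9 − 9.81 = 11.09 kN/m³.
Effective vertical stress at 4.7 m: σ'_v = 19.1×4.2 + 11.09×0.500 = 85.77 kPa.
σ'_h = K_a σ'_v = 0.3697 × 85.77 = 31.71 kPa; u = γ_w × 0.500 = 4.905 kPa.
Total σ_h = 31.71 + 4.905 = 36.61 kPa.

36.6 kPa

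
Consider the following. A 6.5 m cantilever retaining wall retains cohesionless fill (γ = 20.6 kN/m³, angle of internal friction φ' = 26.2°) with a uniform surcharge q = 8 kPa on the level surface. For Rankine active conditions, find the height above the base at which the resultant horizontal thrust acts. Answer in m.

K_a = 0.3874.
Triangular part P₁ = ½K_aγH² = 168.6 at H/3 = 2.167 m; rectangular part P₂ = K_a q H = 20.15 at H/2 = 3.250 m.
ȳ = (P₁·2.167 + P₂·3.250)/(P₁+P₂) = 2.282 m.

2.28 m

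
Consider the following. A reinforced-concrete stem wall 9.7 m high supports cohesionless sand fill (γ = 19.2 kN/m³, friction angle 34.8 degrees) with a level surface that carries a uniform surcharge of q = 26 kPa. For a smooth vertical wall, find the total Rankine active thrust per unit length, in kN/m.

316 kN/m

K_a = tan²(45° − φ/2) = 0.2733.
Soil triangle: ½ K_a γ H² = 0.5×0.2733×19.2×9.7² = 246.9 kN/m.
Surcharge rectangle: K_a q H = 0.2733×26×9.7 = 68.93 kN/m.
Total = 246.9 + 68.93 = 315.8 kN/m.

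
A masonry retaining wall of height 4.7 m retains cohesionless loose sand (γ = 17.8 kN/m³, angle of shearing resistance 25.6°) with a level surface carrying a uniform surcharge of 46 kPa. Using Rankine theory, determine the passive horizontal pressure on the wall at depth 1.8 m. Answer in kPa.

K_p = (1 + sin φ)/(1 − sin φ) = 2.522.
σ_v = γz + q = 17.8 × 1.8 + 46 = 78.04 kPa.
σ_h = K_p σ_v = 2.522 × 78.04 = 196.8 kPa.

197 kPa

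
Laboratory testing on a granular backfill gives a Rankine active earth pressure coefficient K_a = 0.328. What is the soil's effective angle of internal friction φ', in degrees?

K_a = tan²(45° − φ/2) ⇒ 45° − φ/2 = arctan(√0.328) = 29.80°.
φ = 2(45° − 29.80°) = 30.40°.

30.4°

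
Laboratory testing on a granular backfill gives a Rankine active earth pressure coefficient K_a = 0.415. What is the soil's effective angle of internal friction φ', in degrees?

24.4°

K_a = tan²(45° − φ/2) ⇒ 45° − φ/2 = arctan(√0.415) = 32.79°.
φ = 2(45° − 32.79°) = 24.42°.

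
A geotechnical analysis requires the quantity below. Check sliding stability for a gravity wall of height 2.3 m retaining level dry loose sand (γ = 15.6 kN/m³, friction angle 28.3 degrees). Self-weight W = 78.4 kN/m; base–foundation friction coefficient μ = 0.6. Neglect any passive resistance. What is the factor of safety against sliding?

K_a = tan²(45° − 28.3°/2) = 0.3568.
P_a = ½K_aγH² = 0.5×0.3568×15.6×2.3² = 14.72 kN/m, acting at H/3 = 0.7667 m above the base.
FS_sliding = μW / P_a = 0.6×78.4 / 14.72 = 3.195.

3.20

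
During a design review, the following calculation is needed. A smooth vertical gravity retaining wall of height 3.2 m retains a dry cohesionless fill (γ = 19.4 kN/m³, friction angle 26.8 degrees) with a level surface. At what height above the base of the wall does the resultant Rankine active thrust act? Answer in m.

K_a = 0.3785.
The pressure distribution is triangular, so the resultant acts at H/3 above the base = 3.2/3 = 1.067 m.

1.07 m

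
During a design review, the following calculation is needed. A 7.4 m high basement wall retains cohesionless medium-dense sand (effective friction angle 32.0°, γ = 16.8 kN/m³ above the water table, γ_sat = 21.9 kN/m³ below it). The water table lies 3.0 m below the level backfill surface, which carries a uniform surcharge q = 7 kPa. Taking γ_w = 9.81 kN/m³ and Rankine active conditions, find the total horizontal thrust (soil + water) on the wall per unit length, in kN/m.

238 kN/m

K_a = tan²(45° − φ/2) = 0.3073.
γ' = 21.9 − 9.81 = 12.09 kN/m³. h₂ = H − d_w = 4.4 m.
σ'_h: at surface K_a·q = 2.151; at WT K_a(q+γd_w) = 17.64; at base K_a(q+γd_w+γ'h₂) = 33.98 kPa.
P₁ = ½(2.151+17.64)×3.0 = 29.68; P₂ = ½(17.64+33.98)×4.4 = 113.6; P_w = ½γ_w h₂² = 94.96.
Total = 29.68+113.6+94.96 = 238.2 kN/m.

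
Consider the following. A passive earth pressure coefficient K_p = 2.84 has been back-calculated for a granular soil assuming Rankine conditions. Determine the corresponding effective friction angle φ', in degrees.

K_p = (1+sin φ)/(1−sin φ) ⇒ sin φ = (K_p − 1)/(K_p + 1) = 0.4792.
φ = arcsin(0.4792) = 28.63°.

28.6°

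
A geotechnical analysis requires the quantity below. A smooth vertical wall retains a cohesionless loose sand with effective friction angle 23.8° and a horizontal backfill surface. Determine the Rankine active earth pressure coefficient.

0.425

K_a = tan²(45° − φ/2) = tan²(33.10°) = 0.4250.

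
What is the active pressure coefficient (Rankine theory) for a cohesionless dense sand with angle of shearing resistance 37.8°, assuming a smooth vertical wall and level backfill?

K_a = (1 − sin φ)/(1 + sin φ) = (1 − sin 37.8°)/(1 + sin 37.8°) = 0.2400.

0.240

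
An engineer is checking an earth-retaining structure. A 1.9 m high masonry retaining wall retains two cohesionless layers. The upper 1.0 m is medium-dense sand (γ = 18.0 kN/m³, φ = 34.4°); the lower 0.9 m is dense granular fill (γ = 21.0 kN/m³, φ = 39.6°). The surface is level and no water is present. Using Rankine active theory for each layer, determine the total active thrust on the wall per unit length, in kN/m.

7.97 kN/m

K_a1 = tan²(45°−34.4°/2) = 0.2780; K_a2 = tan²(45°−39.6°/2) = 0.2214.
Layer 1: σ at base = K_a1 γ₁ h₁ = 5.004 kPa; P₁ = ½×5.004×1.0 = 2.502.
Layer 2: σ_v at top = γ₁h₁ = 18.00; σ_h top = K_a2×18.00 = 3.986; σ_h base = K_a2×(18.00+21.0×0.9) = 8.171.
P₂ = ½(3.986+8.171)×0.9 = 5.470. Total P_a = 2.502+5.470 = 7.972 kN/m.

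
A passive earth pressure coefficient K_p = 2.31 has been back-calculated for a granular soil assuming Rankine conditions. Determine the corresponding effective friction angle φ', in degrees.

K_p = (1+sin φ)/(1−sin φ) ⇒ sin φ = (K_p − 1)/(K_p + 1) = 0.3958.
φ = arcsin(0.3958) = 23.31°.

23.3°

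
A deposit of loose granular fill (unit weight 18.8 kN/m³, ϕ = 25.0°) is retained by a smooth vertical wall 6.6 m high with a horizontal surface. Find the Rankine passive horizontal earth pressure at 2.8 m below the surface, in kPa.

K_p = (1 + sin φ)/(1 − sin φ) = 2.464.
σ_h = K_p γ z = 2.464 × 18.8 × 2.8 = 129.7 kPa.

130 kPa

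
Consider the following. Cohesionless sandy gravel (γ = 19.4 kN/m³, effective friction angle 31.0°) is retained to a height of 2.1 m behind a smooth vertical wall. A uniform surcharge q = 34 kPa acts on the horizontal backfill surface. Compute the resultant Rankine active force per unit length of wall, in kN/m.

36.5 kN/m

K_a = tan²(45° − φ/2) = 0.3201.
Soil triangle: ½ K_a γ H² = 0.5×0.3201×19.4×2.1² = 13.69 kN/m.
Surcharge rectangle: K_a q H = 0.3201×34×2.1 = 22.86 kN/m.
Total = 13.69 + 22.86 = 36.55 kN/m.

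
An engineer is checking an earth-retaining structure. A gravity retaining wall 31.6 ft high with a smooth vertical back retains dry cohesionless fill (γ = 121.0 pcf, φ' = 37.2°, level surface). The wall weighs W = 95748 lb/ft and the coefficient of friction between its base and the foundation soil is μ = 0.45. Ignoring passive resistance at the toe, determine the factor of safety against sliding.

K_a = tan²(45° − 37.2°/2) = 0.2464.
P_a = ½K_aγH² = 0.5×0.2464×121.0×31.6² = 14890 lb/ft, acting at H/3 = 10.53 ft above the base.
FS_sliding = μW / P_a = 0.45×95748 / 14890 = 2.894.

2.89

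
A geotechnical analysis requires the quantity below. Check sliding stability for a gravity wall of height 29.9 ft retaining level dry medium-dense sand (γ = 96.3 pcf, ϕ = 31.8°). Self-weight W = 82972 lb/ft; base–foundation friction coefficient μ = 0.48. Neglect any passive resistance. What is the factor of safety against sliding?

2.99

K_a = tan²(45° − 31.8°/2) = 0.3098.
P_a = ½K_aγH² = 0.5×0.3098×96.3×29.9² = 13340 lb/ft, acting at H/3 = 9.967 ft above the base.
FS_sliding = μW / P_a = 0.48×82972 / 13340 = 2.986.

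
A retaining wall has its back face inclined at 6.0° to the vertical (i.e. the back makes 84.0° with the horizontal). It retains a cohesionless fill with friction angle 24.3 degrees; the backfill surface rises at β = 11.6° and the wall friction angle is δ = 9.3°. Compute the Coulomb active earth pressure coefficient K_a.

K_a = sin²(α+φ) / [sin²α · sin(α−δ) · (1 + √{sin(φ+δ)sin(φ−β) / (sin(α−δ)sin(α+β))})²].
With α = 84.0°, φ = 24.3°, δ = 9.3°, β = 11.6°: K_a = 0.5139.

0.514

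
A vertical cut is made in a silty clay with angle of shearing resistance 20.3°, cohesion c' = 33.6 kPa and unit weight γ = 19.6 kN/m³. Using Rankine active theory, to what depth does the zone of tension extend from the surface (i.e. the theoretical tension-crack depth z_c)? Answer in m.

4.92 m

K_a = tan²(45° − 20.3°/2) = 0.4849; √K_a = 0.6963.
The active pressure is zero where K_a γ z = 2c√K_a, so z_c = 2c/(γ√K_a) = 2×33.6/(19.6×0.6963) = 4.924 m.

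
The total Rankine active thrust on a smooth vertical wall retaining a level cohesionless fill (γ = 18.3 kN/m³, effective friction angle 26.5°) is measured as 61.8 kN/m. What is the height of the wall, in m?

4.20 m

K_a = 0.3829. P_a = ½ K_a γ H² ⇒ H = √(2P_a/(K_a γ)).
H = √(2×61.8/(0.3829×18.3)) = 4.200 m.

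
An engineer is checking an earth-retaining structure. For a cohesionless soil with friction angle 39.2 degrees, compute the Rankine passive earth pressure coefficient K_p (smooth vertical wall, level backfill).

4.44

K_p = (1 + sin φ)/(1 − sin φ) = tan²(45° + 39.2°/2) = 4.435.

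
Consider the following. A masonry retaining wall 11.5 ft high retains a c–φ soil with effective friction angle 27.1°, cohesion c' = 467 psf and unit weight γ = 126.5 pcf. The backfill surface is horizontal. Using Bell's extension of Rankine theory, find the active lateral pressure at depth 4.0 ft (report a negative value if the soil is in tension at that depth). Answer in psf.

-382 psf

K_a = (1 − sin φ)/(1 + sin φ) = 0.3741.
σ_a = K_a γ z − 2c√K_a = 0.3741×126.5×4.0 − 2×467×0.6116 = -382.0 psf.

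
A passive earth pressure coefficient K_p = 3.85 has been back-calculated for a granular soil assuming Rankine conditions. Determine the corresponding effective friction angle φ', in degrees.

36.0°

K_p = (1+sin φ)/(1−sin φ) ⇒ sin φ = (K_p − 1)/(K_p + 1) = 0.5876.
φ = arcsin(0.5876) = 35.99°.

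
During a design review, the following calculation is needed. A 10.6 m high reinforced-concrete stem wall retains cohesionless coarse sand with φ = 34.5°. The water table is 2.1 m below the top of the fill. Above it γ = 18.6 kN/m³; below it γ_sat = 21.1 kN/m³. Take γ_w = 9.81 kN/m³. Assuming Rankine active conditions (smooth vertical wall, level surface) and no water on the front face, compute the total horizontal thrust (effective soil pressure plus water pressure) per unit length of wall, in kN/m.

K_a = tan²(45° − φ/2) = 0.2768.
γ' = 21.1 − 9.81 = 11.29 kN/m³. Depth below WT = 8.5 m.
σ'_h at WT = K_a γ d_w = 10.81 kPa; at base = 10.81 + K_a γ' × 8.5 = 37.38 kPa.
P₁ (0–2.1 m) = ½×10.81×2.1 = 11.35. P₂ (2.1–10.6 m) = ½(10.81+37.38)×8.5 = 204.8.
P_w = ½ γ_w h₂² = 0.5×9.81×8.5² = 354.4. Total = 11.35+204.8+354.4 = 570.5 kN/m.

571 kN/m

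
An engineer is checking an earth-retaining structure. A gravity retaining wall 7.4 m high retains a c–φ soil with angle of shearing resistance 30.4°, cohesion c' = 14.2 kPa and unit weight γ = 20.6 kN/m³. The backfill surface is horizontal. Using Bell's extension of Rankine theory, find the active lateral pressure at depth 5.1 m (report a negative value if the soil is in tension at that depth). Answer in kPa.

18.2 kPa

K_a = (1 − sin φ)/(1 + sin φ) = 0.3280.
σ_a = K_a γ z − 2c√K_a = 0.3280×20.6×5.1 − 2×14.2×0.5727 = 18.19 kPa.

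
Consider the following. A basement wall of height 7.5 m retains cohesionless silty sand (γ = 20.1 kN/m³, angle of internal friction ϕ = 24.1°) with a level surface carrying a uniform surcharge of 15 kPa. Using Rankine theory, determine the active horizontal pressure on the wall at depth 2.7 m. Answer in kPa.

29.1 kPa

K_a = (1 − sin φ)/(1 + sin φ) = 0.4201.
σ_v = γz + q = 20.1 × 2.7 + 15 = 69.27 kPa.
σ_h = K_a σ_v = 0.4201 × 69.27 = 29.10 kPa.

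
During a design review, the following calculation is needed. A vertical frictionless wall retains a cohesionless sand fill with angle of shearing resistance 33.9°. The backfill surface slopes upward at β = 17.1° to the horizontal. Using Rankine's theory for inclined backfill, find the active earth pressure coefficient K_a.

0.322

K_a = cos β · (cos β − √(cos²β − cos²φ)) / (cos β + √(cos²β − cos²φ)).
cos β = 0.9558, cos φ = 0.8300, √(cos²β − cos²φ) = 0.4739.
K_a = 0.9558 × (0.9558 − 0.4739)/(0.9558 + 0.4739) = 0.3221.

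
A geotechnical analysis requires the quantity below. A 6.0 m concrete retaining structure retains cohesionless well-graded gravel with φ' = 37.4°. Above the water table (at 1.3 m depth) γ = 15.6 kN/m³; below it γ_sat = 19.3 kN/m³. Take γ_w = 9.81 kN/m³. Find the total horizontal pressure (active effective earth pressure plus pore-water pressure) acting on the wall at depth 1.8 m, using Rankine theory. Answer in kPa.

11.0 kPa

K_a = (1 − sin φ)/(1 + sin φ) = 0.2443.
γ' = 19.3 − 9.81 = 9.490 kN/m³.
Effective vertical stress at 1.8 m: σ'_v = 15.6×1.3 + 9.490×0.500 = 25.03 kPa.
σ'_h = K_a σ'_v = 0.2443 × 25.03 = 6.113 kPa; u = γ_w × 0.500 = 4.905 kPa.
Total σ_h = 6.113 + 4.905 = 11.02 kPa.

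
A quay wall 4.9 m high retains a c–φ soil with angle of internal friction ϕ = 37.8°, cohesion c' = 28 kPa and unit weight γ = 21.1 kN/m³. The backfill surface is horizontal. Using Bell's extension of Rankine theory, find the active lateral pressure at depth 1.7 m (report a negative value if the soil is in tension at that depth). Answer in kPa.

-18.8 kPa

K_a = (1 − sin φ)/(1 + sin φ) = 0.2400.
σ_a = K_a γ z − 2c√K_a = 0.2400×21.1×1.7 − 2×28×0.4899 = -18.83 kPa.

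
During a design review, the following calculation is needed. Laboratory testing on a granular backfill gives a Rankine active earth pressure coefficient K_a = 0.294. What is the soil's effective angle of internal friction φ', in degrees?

K_a = tan²(45° − φ/2) ⇒ 45° − φ/2 = arctan(√0.294) = 28.47°.
φ = 2(45° − 28.47°) = 33.07°.

33.1°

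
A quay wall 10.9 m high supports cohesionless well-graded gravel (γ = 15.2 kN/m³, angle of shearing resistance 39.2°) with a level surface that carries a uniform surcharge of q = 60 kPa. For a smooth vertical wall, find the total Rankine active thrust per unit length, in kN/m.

351 kN/m

K_a = tan²(45° − φ/2) = 0.2255.
Soil triangle: ½ K_a γ H² = 0.5×0.2255×15.2×10.9² = 203.6 kN/m.
Surcharge rectangle: K_a q H = 0.2255×60×10.9 = 147.5 kN/m.
Total = 203.6 + 147.5 = 351.0 kN/m.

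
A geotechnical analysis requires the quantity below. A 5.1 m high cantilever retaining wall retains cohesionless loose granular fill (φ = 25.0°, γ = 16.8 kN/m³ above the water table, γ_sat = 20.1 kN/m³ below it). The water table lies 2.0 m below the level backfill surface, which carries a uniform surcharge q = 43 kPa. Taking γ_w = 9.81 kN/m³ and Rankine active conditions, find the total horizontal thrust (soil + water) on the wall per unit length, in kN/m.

K_a = tan²(45° − φ/2) = 0.4059.
γ' = 20.1 − 9.81 = 10.29 kN/m³. h₂ = H − d_w = 3.1 m.
σ'_h: at surface K_a·q = 17.45; at WT K_a(q+γd_w) = 31.09; at base K_a(q+γd_w+γ'h₂) = 44.04 kPa.
P₁ = ½(17.45+31.09)×2.0 = 48.54; P₂ = ½(31.09+44.04)×3.1 = 116.4; P_w = ½γ_w h₂² = 47.14.
Total = 48.54+116.4+47.14 = 212.1 kN/m.

212 kN/m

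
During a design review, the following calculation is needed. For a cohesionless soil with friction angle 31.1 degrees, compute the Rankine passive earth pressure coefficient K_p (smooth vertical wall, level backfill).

K_p = (1 + sin φ)/(1 − sin φ) = tan²(45° + 31.1°/2) = 3.137.

3.14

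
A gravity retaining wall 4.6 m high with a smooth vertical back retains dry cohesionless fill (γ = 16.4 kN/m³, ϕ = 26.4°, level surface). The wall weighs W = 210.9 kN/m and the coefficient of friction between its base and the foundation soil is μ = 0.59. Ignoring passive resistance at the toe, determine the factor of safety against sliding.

1.87

K_a = tan²(45° − 26.4°/2) = 0.3844.
P_a = ½K_aγH² = 0.5×0.3844×16.4×4.6² = 66.70 kN/m, acting at H/3 = 1.533 m above the base.
FS_sliding = μW / P_a = 0.59×210.9 / 66.70 = 1.865.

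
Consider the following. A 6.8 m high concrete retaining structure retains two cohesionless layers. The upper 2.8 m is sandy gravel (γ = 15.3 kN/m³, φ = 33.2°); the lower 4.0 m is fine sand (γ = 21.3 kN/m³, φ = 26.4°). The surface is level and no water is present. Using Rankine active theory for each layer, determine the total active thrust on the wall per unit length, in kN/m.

149 kN/m

K_a1 = tan²(45°−33.2°/2) = 0.2924; K_a2 = tan²(45°−26.4°/2) = 0.3844.
Layer 1: σ at base = K_a1 γ₁ h₁ = 12.52 kPa; P₁ = ½×12.52×2.8 = 17.53.
Layer 2: σ_v at top = γ₁h₁ = 42.84; σ_h top = K_a2×42.84 = 16.47; σ_h base = K_a2×(42.84+21.3×4.0) = 49.22.
P₂ = ½(16.47+49.22)×4.0 = 131.4. Total P_a = 17.53+131.4 = 148.9 kN/m.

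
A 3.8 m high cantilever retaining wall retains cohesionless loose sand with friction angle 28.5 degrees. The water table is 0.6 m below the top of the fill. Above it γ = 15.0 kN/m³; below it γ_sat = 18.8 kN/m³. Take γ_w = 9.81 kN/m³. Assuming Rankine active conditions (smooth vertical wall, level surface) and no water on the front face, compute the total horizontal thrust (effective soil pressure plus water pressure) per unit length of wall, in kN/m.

77.7 kN/m

K_a = tan²(45° − φ/2) = 0.3540.
γ' = 18.8 − 9.81 = 8.990 kN/m³. Depth below WT = 3.2 m.
σ'_h at WT = K_a γ d_w = 3.186 kPa; at base = 3.186 + K_a γ' × 3.2 = 13.37 kPa.
P₁ (0–0.6 m) = ½×3.186×0.6 = 0.9557. P₂ (0.6–3.8 m) = ½(3.186+13.37)×3.2 = 26.49.
P_w = ½ γ_w h₂² = 0.5×9.81×3.2² = 50.23. Total = 0.9557+26.49+50.23 = 77.67 kN/m.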